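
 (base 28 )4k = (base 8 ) 204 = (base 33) 40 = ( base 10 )132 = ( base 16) 84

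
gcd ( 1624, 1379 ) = 7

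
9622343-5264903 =4357440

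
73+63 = 136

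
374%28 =10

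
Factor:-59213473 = -11^1*1429^1*3767^1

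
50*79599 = 3979950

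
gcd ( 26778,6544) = 2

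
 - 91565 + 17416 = - 74149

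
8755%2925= 2905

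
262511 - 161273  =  101238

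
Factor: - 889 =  - 7^1*127^1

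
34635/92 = 376+43/92  =  376.47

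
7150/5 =1430 = 1430.00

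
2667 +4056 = 6723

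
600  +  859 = 1459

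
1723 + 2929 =4652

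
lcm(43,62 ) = 2666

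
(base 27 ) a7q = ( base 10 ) 7505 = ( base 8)16521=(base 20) if5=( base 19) 11f0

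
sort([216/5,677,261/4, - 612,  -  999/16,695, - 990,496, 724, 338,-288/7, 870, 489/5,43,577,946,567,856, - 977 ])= [  -  990 ,-977, - 612,-999/16,  -  288/7,43,216/5,261/4,  489/5, 338 , 496,  567,577, 677,695,724,  856,870,  946]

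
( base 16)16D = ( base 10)365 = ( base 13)221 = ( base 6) 1405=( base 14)1c1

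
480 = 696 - 216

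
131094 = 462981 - 331887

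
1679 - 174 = 1505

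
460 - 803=  -  343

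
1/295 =1/295= 0.00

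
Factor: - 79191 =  - 3^3*7^1*419^1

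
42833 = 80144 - 37311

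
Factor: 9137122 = 2^1* 277^1*16493^1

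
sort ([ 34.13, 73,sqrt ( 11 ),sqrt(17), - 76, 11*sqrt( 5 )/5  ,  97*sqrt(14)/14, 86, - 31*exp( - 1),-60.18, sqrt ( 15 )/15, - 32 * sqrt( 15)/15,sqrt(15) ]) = [ - 76, - 60.18, - 31 * exp(-1 ), - 32*sqrt( 15 )/15,sqrt( 15 ) /15, sqrt(11 ),  sqrt(15 ),sqrt(17), 11*sqrt( 5)/5, 97 * sqrt( 14)/14, 34.13, 73,86]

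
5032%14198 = 5032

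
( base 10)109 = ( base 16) 6d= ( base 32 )3d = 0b1101101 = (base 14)7B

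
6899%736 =275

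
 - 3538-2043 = -5581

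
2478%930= 618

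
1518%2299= 1518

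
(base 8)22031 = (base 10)9241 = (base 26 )DHB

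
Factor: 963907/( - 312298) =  - 137701/44614 = - 2^( - 1) *23^1*5987^1*22307^( - 1) 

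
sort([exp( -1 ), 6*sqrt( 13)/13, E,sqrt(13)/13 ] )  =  [sqrt(13)/13, exp( - 1), 6*sqrt(13 )/13 , E ] 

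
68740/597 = 68740/597 = 115.14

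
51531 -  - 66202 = 117733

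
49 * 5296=259504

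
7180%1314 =610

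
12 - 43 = -31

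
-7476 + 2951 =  - 4525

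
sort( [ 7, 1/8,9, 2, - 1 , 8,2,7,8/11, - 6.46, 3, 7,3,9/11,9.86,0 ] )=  [ - 6.46, - 1, 0,  1/8,8/11 , 9/11, 2,2,3, 3 , 7,7, 7, 8,  9,9.86]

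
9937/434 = 22 + 389/434 =22.90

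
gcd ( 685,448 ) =1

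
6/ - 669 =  - 1 + 221/223 = - 0.01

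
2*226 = 452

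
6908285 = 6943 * 995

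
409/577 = 409/577 = 0.71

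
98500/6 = 16416 + 2/3 = 16416.67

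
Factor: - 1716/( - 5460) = 5^( - 1)*7^( - 1 )*11^1 = 11/35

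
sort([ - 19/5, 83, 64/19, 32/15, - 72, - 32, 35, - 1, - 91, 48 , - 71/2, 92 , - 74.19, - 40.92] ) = [-91, - 74.19,  -  72, - 40.92, - 71/2,-32, -19/5, - 1,  32/15,64/19,35, 48,83, 92]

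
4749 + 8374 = 13123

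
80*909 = 72720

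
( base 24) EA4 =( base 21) ihd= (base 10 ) 8308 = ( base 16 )2074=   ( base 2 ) 10000001110100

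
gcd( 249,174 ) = 3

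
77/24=3 + 5/24= 3.21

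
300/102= 50/17 = 2.94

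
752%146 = 22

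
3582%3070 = 512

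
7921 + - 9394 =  - 1473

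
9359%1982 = 1431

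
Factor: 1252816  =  2^4*78301^1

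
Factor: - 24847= - 24847^1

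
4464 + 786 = 5250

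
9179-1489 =7690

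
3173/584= 3173/584 = 5.43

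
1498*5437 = 8144626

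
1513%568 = 377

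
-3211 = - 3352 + 141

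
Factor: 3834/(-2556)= - 3/2=- 2^( -1)*3^1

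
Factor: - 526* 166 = -87316 = - 2^2*83^1 * 263^1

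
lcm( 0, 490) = 0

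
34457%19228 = 15229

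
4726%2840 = 1886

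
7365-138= 7227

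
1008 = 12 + 996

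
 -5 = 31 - 36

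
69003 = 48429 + 20574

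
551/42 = 13 + 5/42=13.12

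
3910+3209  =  7119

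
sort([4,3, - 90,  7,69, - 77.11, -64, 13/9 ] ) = [ - 90, - 77.11, - 64,13/9,3 , 4, 7, 69 ]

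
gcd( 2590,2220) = 370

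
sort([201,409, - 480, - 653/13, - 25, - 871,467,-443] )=[-871, - 480,-443, - 653/13,-25,201, 409, 467]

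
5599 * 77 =431123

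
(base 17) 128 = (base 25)D6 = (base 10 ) 331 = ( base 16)14B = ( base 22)f1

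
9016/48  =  187 + 5/6=187.83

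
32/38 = 16/19 =0.84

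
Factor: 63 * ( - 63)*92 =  - 365148= - 2^2*3^4*7^2 * 23^1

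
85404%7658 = 1166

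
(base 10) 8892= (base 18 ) 1980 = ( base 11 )6754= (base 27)c59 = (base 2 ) 10001010111100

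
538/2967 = 538/2967 = 0.18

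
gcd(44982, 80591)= 7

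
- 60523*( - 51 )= 3086673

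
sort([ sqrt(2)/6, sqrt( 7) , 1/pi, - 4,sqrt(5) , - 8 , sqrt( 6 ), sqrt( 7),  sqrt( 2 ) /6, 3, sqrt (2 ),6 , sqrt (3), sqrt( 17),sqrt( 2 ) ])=[ - 8, - 4,sqrt(2) /6,sqrt( 2)/6 , 1/pi, sqrt( 2), sqrt( 2),sqrt( 3 ), sqrt( 5), sqrt( 6) , sqrt( 7), sqrt( 7),3, sqrt( 17), 6 ] 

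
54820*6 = 328920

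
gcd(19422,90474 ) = 6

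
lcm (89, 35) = 3115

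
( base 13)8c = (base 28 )44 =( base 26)4c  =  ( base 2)1110100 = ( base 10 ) 116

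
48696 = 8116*6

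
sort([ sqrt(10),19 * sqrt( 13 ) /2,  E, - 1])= [- 1,E,sqrt(10),19*sqrt(13)/2 ] 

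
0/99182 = 0= 0.00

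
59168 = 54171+4997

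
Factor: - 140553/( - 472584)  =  69/232 = 2^(  -  3)*3^1*23^1*29^ ( - 1) 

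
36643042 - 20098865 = 16544177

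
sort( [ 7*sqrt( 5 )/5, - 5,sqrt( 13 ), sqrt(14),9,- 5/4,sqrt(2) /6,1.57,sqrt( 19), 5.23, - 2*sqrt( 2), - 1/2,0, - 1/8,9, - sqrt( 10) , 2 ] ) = [  -  5, - sqrt( 10),-2*sqrt(2), - 5/4,  -  1/2, - 1/8,  0, sqrt( 2)/6,1.57,2,7*sqrt(5) /5, sqrt( 13 ),sqrt( 14 ),sqrt (19), 5.23,9, 9 ]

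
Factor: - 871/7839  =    -  1/9 = - 3^( - 2 ) 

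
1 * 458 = 458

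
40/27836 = 10/6959=0.00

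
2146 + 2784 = 4930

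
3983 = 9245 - 5262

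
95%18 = 5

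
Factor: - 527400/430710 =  - 60/49 = - 2^2*3^1* 5^1*7^(  -  2)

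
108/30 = 3 + 3/5 = 3.60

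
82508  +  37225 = 119733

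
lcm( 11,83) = 913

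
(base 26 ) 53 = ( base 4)2011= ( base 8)205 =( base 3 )11221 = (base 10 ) 133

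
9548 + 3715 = 13263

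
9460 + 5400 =14860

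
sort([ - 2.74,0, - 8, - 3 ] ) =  [ -8, - 3, - 2.74, 0]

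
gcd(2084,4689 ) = 521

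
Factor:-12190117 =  - 12190117^1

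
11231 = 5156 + 6075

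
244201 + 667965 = 912166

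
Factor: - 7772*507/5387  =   - 3940404/5387=- 2^2*3^1 * 13^2*29^1*67^1*5387^(-1 )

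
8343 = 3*2781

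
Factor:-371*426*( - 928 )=2^6*3^1*7^1*29^1*53^1*71^1 = 146666688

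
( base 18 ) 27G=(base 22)1DK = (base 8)1426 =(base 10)790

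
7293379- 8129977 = - 836598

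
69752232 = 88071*792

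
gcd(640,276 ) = 4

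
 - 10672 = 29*( - 368 )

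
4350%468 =138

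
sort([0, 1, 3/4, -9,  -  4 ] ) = [ - 9,  -  4,  0,3/4,1]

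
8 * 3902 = 31216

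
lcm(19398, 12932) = 38796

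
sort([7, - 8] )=[ - 8,7] 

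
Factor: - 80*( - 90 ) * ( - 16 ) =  - 2^9*3^2*5^2 = -115200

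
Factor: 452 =2^2*113^1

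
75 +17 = 92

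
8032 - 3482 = 4550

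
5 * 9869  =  49345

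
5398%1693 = 319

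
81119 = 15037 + 66082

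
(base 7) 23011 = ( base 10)5839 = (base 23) B0K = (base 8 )13317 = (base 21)D51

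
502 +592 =1094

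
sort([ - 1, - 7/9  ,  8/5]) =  [ - 1,- 7/9,8/5]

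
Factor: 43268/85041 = 2^2 * 3^( - 2 )*11^ ( - 1)*29^1 * 373^1 * 859^( - 1)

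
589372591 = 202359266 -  - 387013325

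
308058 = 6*51343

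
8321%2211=1688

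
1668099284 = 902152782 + 765946502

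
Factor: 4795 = 5^1*7^1*137^1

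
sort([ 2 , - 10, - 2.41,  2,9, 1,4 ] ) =[  -  10, - 2.41,1, 2,2, 4,9] 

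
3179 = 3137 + 42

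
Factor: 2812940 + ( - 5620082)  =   - 2807142 = -2^1*3^1 * 13^1* 17^1*29^1*73^1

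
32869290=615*53446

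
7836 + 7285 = 15121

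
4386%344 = 258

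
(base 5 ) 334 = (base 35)2o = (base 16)5E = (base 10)94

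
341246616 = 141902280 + 199344336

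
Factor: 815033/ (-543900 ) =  - 2^( - 2 )*3^( - 1)*5^( - 2) *7^( - 2)*37^( - 1)*815033^1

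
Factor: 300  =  2^2*3^1*5^2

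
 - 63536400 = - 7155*8880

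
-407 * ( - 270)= 109890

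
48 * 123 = 5904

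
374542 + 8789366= 9163908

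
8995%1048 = 611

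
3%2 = 1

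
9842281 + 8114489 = 17956770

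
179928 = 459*392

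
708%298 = 112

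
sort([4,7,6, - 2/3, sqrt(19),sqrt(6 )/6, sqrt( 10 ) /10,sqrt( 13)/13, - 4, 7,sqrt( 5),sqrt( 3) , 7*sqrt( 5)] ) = [-4, - 2/3,sqrt ( 13)/13, sqrt(10)/10, sqrt( 6)/6, sqrt(3 ), sqrt(5) , 4, sqrt( 19 ), 6, 7,7, 7*sqrt( 5 )] 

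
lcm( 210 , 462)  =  2310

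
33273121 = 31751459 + 1521662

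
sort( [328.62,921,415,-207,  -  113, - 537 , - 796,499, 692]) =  [ -796, - 537, - 207,-113 , 328.62,415,499,692, 921]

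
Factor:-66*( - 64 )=4224 = 2^7*3^1*11^1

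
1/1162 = 1/1162 = 0.00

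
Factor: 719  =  719^1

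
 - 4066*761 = -3094226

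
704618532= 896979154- 192360622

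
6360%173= 132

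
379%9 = 1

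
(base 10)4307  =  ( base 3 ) 12220112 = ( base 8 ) 10323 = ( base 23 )836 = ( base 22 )8JH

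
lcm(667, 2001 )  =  2001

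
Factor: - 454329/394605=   -  213/185 = - 3^1*5^( - 1 ) * 37^( - 1)*71^1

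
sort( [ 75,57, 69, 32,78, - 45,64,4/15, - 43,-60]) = [ - 60, - 45,-43,4/15 , 32,  57,64,69, 75,78]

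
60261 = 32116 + 28145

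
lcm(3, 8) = 24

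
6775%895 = 510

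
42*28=1176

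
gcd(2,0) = 2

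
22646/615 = 36+506/615 = 36.82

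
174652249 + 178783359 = 353435608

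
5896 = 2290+3606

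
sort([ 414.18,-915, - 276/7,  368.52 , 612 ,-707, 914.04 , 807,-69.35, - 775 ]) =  [ - 915,-775,-707,-69.35, - 276/7, 368.52, 414.18, 612, 807, 914.04] 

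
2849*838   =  2387462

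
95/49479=95/49479 = 0.00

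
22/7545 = 22/7545 = 0.00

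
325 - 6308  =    -  5983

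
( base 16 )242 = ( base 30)J8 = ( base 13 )356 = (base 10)578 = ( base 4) 21002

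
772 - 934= - 162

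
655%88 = 39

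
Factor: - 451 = -11^1*41^1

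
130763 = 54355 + 76408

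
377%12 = 5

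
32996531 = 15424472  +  17572059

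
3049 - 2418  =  631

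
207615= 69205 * 3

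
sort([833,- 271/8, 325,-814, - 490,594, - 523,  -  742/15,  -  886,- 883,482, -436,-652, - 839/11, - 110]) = [ - 886,-883 ,-814,-652, - 523,-490,-436,  -  110, - 839/11, - 742/15, - 271/8,325,482,594,833 ]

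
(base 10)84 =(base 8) 124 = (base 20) 44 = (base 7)150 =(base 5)314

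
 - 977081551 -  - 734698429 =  - 242383122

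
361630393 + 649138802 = 1010769195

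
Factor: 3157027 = 29^1 * 108863^1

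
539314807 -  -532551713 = 1071866520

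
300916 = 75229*4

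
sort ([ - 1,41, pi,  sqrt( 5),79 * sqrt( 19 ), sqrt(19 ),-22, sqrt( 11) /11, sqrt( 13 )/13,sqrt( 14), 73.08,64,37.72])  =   [ - 22, - 1, sqrt ( 13 )/13  ,  sqrt ( 11)/11,sqrt( 5 ), pi,sqrt( 14) , sqrt( 19), 37.72,41, 64,  73.08,79  *sqrt(19)] 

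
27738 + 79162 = 106900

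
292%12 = 4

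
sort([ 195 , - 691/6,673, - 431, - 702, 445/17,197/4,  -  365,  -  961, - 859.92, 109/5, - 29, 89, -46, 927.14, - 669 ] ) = [ - 961, - 859.92, - 702, - 669,  -  431, - 365, - 691/6, - 46,-29, 109/5,445/17, 197/4,89, 195, 673, 927.14]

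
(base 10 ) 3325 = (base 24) 5ID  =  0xCFD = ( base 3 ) 11120011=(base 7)12460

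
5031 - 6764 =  - 1733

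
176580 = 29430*6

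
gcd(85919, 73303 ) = 1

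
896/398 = 2 +50/199   =  2.25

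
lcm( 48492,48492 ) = 48492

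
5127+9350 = 14477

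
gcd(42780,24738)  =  186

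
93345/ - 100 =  - 18669/20  =  - 933.45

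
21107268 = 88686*238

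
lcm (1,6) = 6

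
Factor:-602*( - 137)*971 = 2^1*7^1*43^1 * 137^1*971^1= 80082254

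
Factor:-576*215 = -2^6 *3^2*5^1*43^1 = -123840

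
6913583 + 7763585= 14677168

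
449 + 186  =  635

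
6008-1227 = 4781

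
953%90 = 53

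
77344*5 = 386720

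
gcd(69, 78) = 3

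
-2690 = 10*( - 269)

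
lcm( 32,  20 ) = 160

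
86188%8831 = 6709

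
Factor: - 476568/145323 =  - 2^3*67^( - 1 )*241^( - 1)*6619^1 = - 52952/16147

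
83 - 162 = -79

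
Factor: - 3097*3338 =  - 2^1*19^1*163^1*1669^1 = - 10337786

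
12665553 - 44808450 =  - 32142897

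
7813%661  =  542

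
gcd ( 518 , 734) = 2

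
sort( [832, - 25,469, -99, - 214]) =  [ - 214, - 99, - 25,469,832] 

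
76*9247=702772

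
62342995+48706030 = 111049025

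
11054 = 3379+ 7675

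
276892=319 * 868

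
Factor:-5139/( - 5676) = 2^( - 2)*3^1*11^(-1) * 43^( - 1) * 571^1 = 1713/1892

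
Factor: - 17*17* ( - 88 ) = 25432 = 2^3* 11^1*17^2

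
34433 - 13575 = 20858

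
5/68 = 5/68=0.07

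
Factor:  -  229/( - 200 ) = 2^( - 3)*5^( - 2) * 229^1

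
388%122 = 22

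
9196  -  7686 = 1510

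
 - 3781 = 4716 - 8497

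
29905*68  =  2033540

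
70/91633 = 70/91633 = 0.00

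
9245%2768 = 941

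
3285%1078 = 51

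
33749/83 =406 + 51/83 = 406.61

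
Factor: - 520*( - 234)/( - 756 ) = -2^2*3^ ( - 1)*5^1*7^(-1)*13^2 = -3380/21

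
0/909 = 0 = 0.00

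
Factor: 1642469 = 787^1 * 2087^1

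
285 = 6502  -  6217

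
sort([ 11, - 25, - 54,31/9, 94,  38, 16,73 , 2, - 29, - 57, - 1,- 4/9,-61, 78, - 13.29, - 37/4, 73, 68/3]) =[ - 61,  -  57,- 54, - 29, - 25,- 13.29, -37/4 , - 1, - 4/9, 2, 31/9, 11, 16,  68/3,38,73,73, 78, 94 ]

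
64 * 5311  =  339904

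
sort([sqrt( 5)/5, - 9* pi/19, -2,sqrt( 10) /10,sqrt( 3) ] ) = [  -  2,-9*pi/19,sqrt(10)/10,sqrt( 5)/5,sqrt(3 )] 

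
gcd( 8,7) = 1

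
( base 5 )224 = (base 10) 64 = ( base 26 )2c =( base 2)1000000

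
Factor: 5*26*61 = 2^1* 5^1*13^1*61^1 =7930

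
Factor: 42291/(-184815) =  - 127/555 = - 3^(  -  1) * 5^(- 1 )*37^(-1)*  127^1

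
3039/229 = 13+62/229 = 13.27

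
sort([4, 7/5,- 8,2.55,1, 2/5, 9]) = [ - 8,2/5,  1,  7/5,2.55,4,9]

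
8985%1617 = 900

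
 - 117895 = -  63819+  - 54076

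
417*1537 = 640929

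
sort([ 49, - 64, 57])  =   [ - 64,49,57] 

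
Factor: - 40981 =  - 107^1*383^1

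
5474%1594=692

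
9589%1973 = 1697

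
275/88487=275/88487=   0.00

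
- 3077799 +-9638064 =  - 12715863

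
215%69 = 8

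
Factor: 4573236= 2^2*3^1*381103^1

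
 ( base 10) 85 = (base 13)67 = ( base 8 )125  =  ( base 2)1010101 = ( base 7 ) 151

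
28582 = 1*28582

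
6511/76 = 6511/76=85.67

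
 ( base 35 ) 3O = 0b10000001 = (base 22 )5j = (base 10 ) 129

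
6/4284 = 1/714 =0.00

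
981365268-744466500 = 236898768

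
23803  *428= 10187684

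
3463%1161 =1141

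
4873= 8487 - 3614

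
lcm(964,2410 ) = 4820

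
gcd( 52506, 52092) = 18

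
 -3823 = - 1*3823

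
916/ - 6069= - 916/6069= -  0.15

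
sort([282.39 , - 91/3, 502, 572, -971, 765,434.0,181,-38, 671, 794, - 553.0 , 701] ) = [ - 971, - 553.0,- 38, - 91/3,181,282.39, 434.0, 502, 572, 671, 701, 765, 794 ]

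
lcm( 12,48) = 48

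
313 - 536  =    -  223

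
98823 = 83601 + 15222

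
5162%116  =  58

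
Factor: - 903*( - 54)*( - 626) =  - 2^2 * 3^4*7^1*43^1*313^1 = - 30525012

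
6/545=6/545 = 0.01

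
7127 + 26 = 7153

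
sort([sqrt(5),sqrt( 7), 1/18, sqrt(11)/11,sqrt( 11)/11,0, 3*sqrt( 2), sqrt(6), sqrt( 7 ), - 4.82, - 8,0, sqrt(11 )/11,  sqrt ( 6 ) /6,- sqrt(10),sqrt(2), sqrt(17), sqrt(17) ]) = [ - 8, - 4.82,  -  sqrt(10),0,  0, 1/18,sqrt( 11)/11, sqrt(11)/11, sqrt ( 11) /11, sqrt(6 )/6 , sqrt(2),sqrt( 5 ),sqrt ( 6), sqrt (7 ) , sqrt(7), sqrt ( 17 ), sqrt(17), 3*sqrt (2) ]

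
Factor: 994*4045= 4020730 = 2^1*5^1*7^1 * 71^1*809^1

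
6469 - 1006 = 5463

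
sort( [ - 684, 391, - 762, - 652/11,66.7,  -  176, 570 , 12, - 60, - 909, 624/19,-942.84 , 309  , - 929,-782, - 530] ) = [ - 942.84, - 929,-909,-782, - 762, - 684, - 530 , - 176, -60, - 652/11,12,  624/19 , 66.7,309,391,570 ] 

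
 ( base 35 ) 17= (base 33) 19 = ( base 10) 42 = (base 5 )132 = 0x2A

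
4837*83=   401471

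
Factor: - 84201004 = -2^2*21050251^1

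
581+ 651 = 1232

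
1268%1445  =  1268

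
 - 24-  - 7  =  -17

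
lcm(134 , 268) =268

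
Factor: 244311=3^1  *  31^1*37^1 * 71^1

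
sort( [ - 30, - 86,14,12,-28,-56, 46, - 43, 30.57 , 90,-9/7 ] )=[ - 86,-56, - 43, - 30, - 28, - 9/7, 12, 14, 30.57, 46, 90]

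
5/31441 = 5/31441 = 0.00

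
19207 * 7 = 134449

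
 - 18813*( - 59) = 1109967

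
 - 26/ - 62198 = 13/31099=0.00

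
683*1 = 683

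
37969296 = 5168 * 7347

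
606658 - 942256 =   -  335598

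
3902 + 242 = 4144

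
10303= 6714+3589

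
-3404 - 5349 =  - 8753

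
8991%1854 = 1575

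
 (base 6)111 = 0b101011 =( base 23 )1k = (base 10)43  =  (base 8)53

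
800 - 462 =338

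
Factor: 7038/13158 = 23^1*43^( - 1) =23/43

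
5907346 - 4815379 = 1091967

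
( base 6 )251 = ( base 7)205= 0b1100111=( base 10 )103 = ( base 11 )94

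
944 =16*59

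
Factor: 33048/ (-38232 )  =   - 3^1*17^1*59^(-1) = - 51/59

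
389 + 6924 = 7313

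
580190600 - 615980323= - 35789723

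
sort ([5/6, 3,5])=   [ 5/6, 3,5]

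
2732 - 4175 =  - 1443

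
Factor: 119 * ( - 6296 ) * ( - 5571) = 2^3 * 3^2*7^1*17^1*619^1 *787^1 = 4173926904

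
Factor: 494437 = 19^1* 53^1*491^1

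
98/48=49/24 = 2.04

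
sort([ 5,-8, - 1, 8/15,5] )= [  -  8,  -  1,8/15,5, 5]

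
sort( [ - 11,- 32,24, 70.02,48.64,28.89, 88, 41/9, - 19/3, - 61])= [ -61, - 32, - 11, - 19/3, 41/9,24,28.89,48.64, 70.02,88 ]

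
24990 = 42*595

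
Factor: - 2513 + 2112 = - 401 = - 401^1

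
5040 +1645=6685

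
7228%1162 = 256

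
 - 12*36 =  - 432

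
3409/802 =4 + 201/802= 4.25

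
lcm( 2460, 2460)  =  2460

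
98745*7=691215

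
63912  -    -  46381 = 110293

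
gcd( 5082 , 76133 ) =1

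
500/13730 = 50/1373 =0.04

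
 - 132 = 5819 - 5951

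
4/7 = 4/7 = 0.57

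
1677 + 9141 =10818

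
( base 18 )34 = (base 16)3A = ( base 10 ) 58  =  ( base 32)1q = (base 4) 322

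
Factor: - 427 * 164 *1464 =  - 102520992  =  - 2^5*3^1*7^1* 41^1*61^2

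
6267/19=329 + 16/19 =329.84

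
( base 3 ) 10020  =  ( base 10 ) 87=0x57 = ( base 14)63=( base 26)39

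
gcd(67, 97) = 1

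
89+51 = 140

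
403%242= 161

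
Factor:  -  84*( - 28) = 2^4  *  3^1*7^2=2352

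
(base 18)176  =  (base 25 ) I6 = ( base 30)f6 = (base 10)456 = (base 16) 1c8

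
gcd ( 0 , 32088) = 32088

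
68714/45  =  68714/45 = 1526.98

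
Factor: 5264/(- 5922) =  - 2^3*3^( - 2)=- 8/9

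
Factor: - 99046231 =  - 89^1 * 571^1*1949^1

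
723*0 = 0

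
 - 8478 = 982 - 9460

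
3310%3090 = 220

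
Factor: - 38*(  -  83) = 3154=2^1*19^1*83^1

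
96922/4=24230 + 1/2 =24230.50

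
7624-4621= 3003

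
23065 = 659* 35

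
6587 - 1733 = 4854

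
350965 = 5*70193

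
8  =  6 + 2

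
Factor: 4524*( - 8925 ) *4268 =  - 172327755600 = - 2^4*3^2*5^2*7^1*11^1 * 13^1*17^1*29^1*97^1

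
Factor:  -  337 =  - 337^1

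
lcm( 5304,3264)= 42432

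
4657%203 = 191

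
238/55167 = 34/7881 = 0.00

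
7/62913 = 7/62913=0.00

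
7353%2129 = 966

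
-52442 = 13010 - 65452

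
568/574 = 284/287 = 0.99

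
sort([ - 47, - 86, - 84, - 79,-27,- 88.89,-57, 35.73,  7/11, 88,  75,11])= [ - 88.89, - 86,  -  84, - 79, - 57, - 47, - 27, 7/11,  11,35.73 , 75, 88 ] 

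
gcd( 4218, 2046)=6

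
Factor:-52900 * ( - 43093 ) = 2279619700  =  2^2 * 5^2*23^2 * 43093^1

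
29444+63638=93082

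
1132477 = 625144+507333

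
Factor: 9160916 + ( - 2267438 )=6893478=2^1*3^3*127657^1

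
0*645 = 0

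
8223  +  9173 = 17396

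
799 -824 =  - 25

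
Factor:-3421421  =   - 173^1*19777^1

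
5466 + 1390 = 6856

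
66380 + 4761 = 71141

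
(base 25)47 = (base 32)3B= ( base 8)153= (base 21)52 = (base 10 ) 107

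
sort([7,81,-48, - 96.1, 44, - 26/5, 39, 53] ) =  [ - 96.1,  -  48, - 26/5,7, 39 , 44,53,81]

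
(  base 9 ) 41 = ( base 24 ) 1d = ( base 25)1C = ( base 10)37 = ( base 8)45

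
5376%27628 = 5376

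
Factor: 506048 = 2^6*7907^1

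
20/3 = 20/3 =6.67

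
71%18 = 17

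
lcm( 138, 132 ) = 3036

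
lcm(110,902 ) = 4510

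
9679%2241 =715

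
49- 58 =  - 9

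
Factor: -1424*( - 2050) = 2^5*5^2*41^1*89^1  =  2919200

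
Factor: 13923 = 3^2 * 7^1*13^1 * 17^1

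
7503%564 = 171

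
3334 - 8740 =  - 5406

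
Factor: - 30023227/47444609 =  - 13^1 * 29^( - 1)* 43^ (-1 )*1237^1 * 1867^1*38047^( - 1 ) 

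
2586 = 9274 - 6688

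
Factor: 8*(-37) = -296 = - 2^3*37^1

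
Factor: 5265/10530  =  2^(- 1) = 1/2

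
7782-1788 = 5994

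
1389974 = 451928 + 938046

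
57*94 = 5358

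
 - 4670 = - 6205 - - 1535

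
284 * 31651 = 8988884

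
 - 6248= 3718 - 9966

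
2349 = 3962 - 1613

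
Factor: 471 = 3^1*157^1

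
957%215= 97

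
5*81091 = 405455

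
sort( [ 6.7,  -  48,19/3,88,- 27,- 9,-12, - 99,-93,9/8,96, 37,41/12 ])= [ - 99,  -  93, -48,-27, - 12 ,-9, 9/8,41/12,  19/3,6.7, 37,88, 96 ]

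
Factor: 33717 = 3^1*11239^1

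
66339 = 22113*3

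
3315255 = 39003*85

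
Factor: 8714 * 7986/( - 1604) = - 17397501/401 = -3^1*11^3  *  401^(  -  1 )*4357^1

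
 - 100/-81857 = 100/81857 = 0.00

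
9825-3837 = 5988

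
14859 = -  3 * ( - 4953 ) 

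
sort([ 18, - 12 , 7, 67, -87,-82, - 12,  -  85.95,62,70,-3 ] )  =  [ - 87,  -  85.95,-82,  -  12,-12, - 3,7, 18,62,  67, 70]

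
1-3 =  - 2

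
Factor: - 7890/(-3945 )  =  2 = 2^1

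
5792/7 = 5792/7=   827.43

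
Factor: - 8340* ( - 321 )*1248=2^7*3^3*5^1*13^1*107^1*139^1= 3341070720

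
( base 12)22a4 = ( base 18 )bgg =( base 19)adb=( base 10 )3868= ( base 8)7434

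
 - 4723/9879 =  - 4723/9879= - 0.48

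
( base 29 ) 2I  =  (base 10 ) 76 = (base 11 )6a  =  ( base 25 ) 31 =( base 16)4C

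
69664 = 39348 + 30316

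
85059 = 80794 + 4265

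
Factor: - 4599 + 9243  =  2^2*3^3*43^1 = 4644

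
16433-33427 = -16994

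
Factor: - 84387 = -3^1 * 23^1 * 1223^1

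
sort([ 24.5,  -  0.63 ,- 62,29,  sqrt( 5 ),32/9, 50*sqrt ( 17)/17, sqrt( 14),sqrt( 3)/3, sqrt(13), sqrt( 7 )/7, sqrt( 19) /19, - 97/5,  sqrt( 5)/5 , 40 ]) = [-62,-97/5, - 0.63, sqrt( 19 ) /19, sqrt( 7) /7,sqrt(5)/5, sqrt(3)/3, sqrt( 5), 32/9,sqrt( 13),sqrt( 14 ), 50*sqrt( 17) /17  ,  24.5,29, 40]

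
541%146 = 103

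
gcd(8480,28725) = 5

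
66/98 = 33/49 = 0.67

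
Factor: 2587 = 13^1*199^1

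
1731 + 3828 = 5559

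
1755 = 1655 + 100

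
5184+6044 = 11228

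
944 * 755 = 712720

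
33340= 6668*5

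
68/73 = 68/73  =  0.93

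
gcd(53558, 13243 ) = 1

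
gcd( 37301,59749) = 1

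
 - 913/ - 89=913/89 = 10.26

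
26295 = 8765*3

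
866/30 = 28 + 13/15 = 28.87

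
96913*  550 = 53302150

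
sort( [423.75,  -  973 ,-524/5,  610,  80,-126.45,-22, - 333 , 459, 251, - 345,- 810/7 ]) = [- 973, - 345,-333,-126.45,- 810/7, - 524/5 , - 22, 80,251, 423.75,  459, 610] 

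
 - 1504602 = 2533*( - 594)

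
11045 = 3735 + 7310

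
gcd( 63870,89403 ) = 3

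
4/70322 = 2/35161 = 0.00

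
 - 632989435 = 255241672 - 888231107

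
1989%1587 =402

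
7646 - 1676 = 5970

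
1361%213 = 83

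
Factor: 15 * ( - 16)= -240 = - 2^4 * 3^1 * 5^1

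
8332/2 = 4166 = 4166.00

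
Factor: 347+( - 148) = 199^1  =  199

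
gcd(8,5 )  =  1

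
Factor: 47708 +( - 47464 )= 244 = 2^2*61^1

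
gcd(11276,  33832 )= 4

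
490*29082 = 14250180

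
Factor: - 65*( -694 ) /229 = 45110/229 = 2^1 * 5^1*13^1*229^( - 1) * 347^1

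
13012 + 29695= 42707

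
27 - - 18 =45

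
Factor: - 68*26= - 1768 = - 2^3*13^1*17^1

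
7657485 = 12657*605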